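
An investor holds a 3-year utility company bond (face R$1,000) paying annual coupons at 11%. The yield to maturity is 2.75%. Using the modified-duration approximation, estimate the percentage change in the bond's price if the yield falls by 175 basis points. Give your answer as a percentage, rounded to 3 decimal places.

Periodic yield y = 0.0275. Modified duration first:
  t   CF        PV=CF/(1+0.0275)^t    t·PV
  1       110.00       107.0560       107.0560
  2       110.00       104.1907       208.3814
  3     1,110.00     1,023.2399     3,069.7198
  Σ                  1,234.4866     3,385.1572
P = 1,234.4866; D_Mac = 2.74216 yrs; D_mod = 2.74216/(1+0.0275) = 2.66877 yrs.
ΔP/P ≈ -D_mod · Δy = -2.66877 × (-0.0175) = +0.046703 = +4.6703%.

+4.670%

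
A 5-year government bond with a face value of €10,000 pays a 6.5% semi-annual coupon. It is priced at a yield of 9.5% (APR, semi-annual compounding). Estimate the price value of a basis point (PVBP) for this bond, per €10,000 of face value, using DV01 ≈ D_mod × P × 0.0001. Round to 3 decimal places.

Periodic yield y = 0.0475.
  t   CF        PV=CF/(1+0.0475)^t    t·PV
  1       325.00       310.2625       310.2625
  2       325.00       296.1933       592.3867
  3       325.00       282.7621       848.2864
  4       325.00       269.9400     1,079.7600
  5       325.00       257.6993     1,288.4964
  6       325.00       246.0136     1,476.0818
  7       325.00       234.8579     1,644.0052
  8       325.00       224.2080     1,793.6640
  9       325.00       214.0411     1,926.3695
  10   10,325.00     6,491.5700    64,915.6999
  Σ                  8,827.5478    75,875.0124
P = 8,827.5478; D_Mac = 8.59525 half-year periods = 4.29763 yrs; D_mod = 4.10275 yrs.
DV01 ≈ 4.10275 × 8,827.5478 × 0.0001 = 3.621719.

€3.622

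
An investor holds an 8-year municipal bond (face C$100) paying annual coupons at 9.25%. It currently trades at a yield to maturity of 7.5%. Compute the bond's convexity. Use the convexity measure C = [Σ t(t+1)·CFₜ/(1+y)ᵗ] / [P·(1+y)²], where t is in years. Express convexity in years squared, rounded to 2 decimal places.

42.86

With y = 0.075:
  t   CF        PV=CF/(1+0.075)^t    t·PV        t(t+1)·PV
  1         9.25         8.6047         8.6047          17.2093
  2         9.25         8.0043        16.0087          48.0260
  3         9.25         7.4459        22.3377          89.3506
  4         9.25         6.9264        27.7056         138.5281
  5         9.25         6.4432        32.2158         193.2950
  6         9.25         5.9936        35.9619         251.7330
  7         9.25         5.5755        39.0284         312.2270
  8       109.25        61.2567       490.0538       4,410.4838
  Σ                    110.2503       671.9164       5,460.8529
P = 110.2503.
Convexity = Σ t(t+1)·PV / [P·(1+y)²] = 5,460.8529 / (110.2503 × 1.155625) = 42.86115.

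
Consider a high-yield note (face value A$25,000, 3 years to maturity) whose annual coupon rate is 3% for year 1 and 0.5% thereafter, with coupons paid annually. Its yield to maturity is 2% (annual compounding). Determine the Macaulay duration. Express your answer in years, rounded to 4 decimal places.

2.9352 years

Periodic yield y = 0.02. Discount each cash flow and weight by its year:
  t   CF        PV=CF/(1+0.02)^t    t·PV
  1       750.00       735.2941       735.2941
  2       125.00       120.1461       240.2922
  3    25,125.00    23,675.8487    71,027.5460
  Σ                 24,531.2889    72,003.1323
Price P = Σ PV = 24,531.2889.
Macaulay duration = Σ(t·PV) / P = 72,003.1323 / 24,531.2889 = 2.93515 years.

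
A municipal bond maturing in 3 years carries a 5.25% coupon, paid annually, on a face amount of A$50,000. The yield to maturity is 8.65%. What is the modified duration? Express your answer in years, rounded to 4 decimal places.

Periodic yield y = 0.0865. First find Macaulay duration:
  t   CF        PV=CF/(1+0.0865)^t    t·PV
  1     2,625.00     2,416.0147     2,416.0147
  2     2,625.00     2,223.6675     4,447.3350
  3    52,625.00    41,030.1323   123,090.3968
  Σ                 45,669.8145   129,953.7465
P = 45,669.8145; Macaulay duration = 129,953.7465 / 45,669.8145 = 2.84551 years.
Modified duration = D_Mac / (1 + y) = 2.84551 / 1.0865 = 2.61897 years.

2.6190 years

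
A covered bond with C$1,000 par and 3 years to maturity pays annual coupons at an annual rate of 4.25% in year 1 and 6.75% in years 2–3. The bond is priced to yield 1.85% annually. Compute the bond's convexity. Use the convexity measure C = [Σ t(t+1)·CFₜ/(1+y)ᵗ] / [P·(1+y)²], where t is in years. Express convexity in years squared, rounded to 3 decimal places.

With y = 0.0185:
  t   CF        PV=CF/(1+0.0185)^t    t·PV        t(t+1)·PV
  1        42.50        41.7280        41.7280          83.4561
  2        67.50        65.0701       130.1403         390.4208
  3     1,067.50     1,010.3801     3,031.1403      12,124.5612
  Σ                  1,117.1783     3,203.0086      12,598.4381
P = 1,117.1783.
Convexity = Σ t(t+1)·PV / [P·(1+y)²] = 12,598.4381 / (1,117.1783 × 1.037342) = 10.87107.

10.871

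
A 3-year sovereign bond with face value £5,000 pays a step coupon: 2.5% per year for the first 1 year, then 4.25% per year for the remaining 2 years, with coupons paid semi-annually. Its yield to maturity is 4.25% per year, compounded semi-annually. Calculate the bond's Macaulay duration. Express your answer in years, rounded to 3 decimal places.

2.884 years

Periodic yield y = 0.02125. Discount each cash flow and weight by its period:
  t   CF        PV=CF/(1+0.02125)^t    t·PV
  1        62.50        61.1995        61.1995
  2        62.50        59.9261       119.8522
  3       106.25        99.7546       299.2637
  4       106.25        97.6789       390.7155
  5       106.25        95.6464       478.2320
  6     5,106.25     4,501.0067    27,006.0400
  Σ                  4,915.2121    28,355.3028
Price P = Σ PV = 4,915.2121.
Macaulay duration = Σ(t·PV) / P = 28,355.3028 / 4,915.2121 = 5.76889 half-year periods.
In years: 5.76889 / 2 = 2.88444 years.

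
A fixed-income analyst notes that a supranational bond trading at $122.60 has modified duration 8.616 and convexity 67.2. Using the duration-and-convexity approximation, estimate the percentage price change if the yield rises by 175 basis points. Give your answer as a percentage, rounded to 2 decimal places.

-14.05%

Duration effect: -D_mod·Δy = -8.616 × (+0.0175) = -0.150780
Convexity effect: ½·C·(Δy)² = 0.5 × 67.2 × (0.0175)² = +0.0102900
ΔP/P ≈ -0.150780 + 0.0102900 = -0.140490
= -14.0490%.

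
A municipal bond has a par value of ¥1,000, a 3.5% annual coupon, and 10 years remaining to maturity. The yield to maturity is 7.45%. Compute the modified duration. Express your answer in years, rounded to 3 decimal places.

Periodic yield y = 0.0745. First find Macaulay duration:
  t   CF        PV=CF/(1+0.0745)^t    t·PV
  1        35.00        32.5733        32.5733
  2        35.00        30.3148        60.6297
  3        35.00        28.2130        84.6389
  4        35.00        26.2568       105.0273
  5        35.00        24.4363       122.1816
  6        35.00        22.7420       136.4523
  7        35.00        21.1652       148.1566
  8        35.00        19.6978       157.5820
  9        35.00        18.3320       164.9882
  10    1,035.00       504.5174     5,045.1740
  Σ                    728.2487     6,057.4040
P = 728.2487; Macaulay duration = 6,057.4040 / 728.2487 = 8.31777 years.
Modified duration = D_Mac / (1 + y) = 8.31777 / 1.0745 = 7.74106 years.

7.741 years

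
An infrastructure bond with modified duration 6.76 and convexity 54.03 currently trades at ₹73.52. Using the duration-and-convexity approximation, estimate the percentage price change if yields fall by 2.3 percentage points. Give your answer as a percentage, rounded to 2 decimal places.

Duration effect: -D_mod·Δy = -6.76 × (-0.023) = +0.155480
Convexity effect: ½·C·(Δy)² = 0.5 × 54.03 × (-0.023)² = +0.014290935
ΔP/P ≈ +0.155480 + 0.014290935 = +0.169770935
= +16.9770935%.

+16.98%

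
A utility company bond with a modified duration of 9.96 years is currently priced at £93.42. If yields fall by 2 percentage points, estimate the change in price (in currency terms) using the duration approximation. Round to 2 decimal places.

Duration approximation: ΔP/P ≈ -D_mod · Δy = -9.96 × (-0.02) = +0.199200.
ΔP ≈ 93.42 × (+0.199200) = +18.609264.

+£18.61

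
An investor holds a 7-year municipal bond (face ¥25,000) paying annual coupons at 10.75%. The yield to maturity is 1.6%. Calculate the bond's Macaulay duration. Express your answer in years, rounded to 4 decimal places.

5.6483 years

Periodic yield y = 0.016. Discount each cash flow and weight by its year:
  t   CF        PV=CF/(1+0.016)^t    t·PV
  1     2,687.50     2,645.1772     2,645.1772
  2     2,687.50     2,603.5208     5,207.0417
  3     2,687.50     2,562.5205     7,687.5615
  4     2,687.50     2,522.1659    10,088.6634
  5     2,687.50     2,482.4467    12,412.2335
  6     2,687.50     2,443.3531    14,660.1183
  7    27,687.50    24,775.8058   173,430.6405
  Σ                 40,034.9899   226,131.4361
Price P = Σ PV = 40,034.9899.
Macaulay duration = Σ(t·PV) / P = 226,131.4361 / 40,034.9899 = 5.64835 years.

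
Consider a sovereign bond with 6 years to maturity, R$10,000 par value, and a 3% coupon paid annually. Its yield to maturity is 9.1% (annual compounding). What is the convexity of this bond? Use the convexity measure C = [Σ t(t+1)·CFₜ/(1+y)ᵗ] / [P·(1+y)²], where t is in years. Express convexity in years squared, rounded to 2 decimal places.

31.36

With y = 0.091:
  t   CF        PV=CF/(1+0.091)^t    t·PV        t(t+1)·PV
  1       300.00       274.9771       274.9771         549.9542
  2       300.00       252.0413       504.0826       1,512.2479
  3       300.00       231.0186       693.0559       2,772.2236
  4       300.00       211.7494       846.9977       4,234.9886
  5       300.00       194.0875       970.4374       5,822.6241
  6    10,300.00     6,107.8550    36,647.1302     256,529.9116
  Σ                  7,271.7290    39,936.6809     271,421.9501
P = 7,271.7290.
Convexity = Σ t(t+1)·PV / [P·(1+y)²] = 271,421.9501 / (7,271.7290 × 1.190281) = 31.35868.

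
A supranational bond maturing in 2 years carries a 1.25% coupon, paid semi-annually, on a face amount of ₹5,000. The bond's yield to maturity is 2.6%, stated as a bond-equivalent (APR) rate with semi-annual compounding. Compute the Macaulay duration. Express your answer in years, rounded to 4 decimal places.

Periodic yield y = 0.013. Discount each cash flow and weight by its period:
  t   CF        PV=CF/(1+0.013)^t    t·PV
  1        31.25        30.8490        30.8490
  2        31.25        30.4531        60.9061
  3        31.25        30.0623        90.1868
  4     5,031.25     4,777.9117    19,111.6467
  Σ                  4,869.2760    19,293.5886
Price P = Σ PV = 4,869.2760.
Macaulay duration = Σ(t·PV) / P = 19,293.5886 / 4,869.2760 = 3.96231 half-year periods.
In years: 3.96231 / 2 = 1.98116 years.

1.9812 years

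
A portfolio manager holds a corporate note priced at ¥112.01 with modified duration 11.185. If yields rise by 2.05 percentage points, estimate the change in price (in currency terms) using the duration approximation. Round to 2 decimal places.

-¥25.68

Duration approximation: ΔP/P ≈ -D_mod · Δy = -11.185 × (+0.0205) = -0.2292925.
ΔP ≈ 112.01 × (-0.2292925) = -25.683052925.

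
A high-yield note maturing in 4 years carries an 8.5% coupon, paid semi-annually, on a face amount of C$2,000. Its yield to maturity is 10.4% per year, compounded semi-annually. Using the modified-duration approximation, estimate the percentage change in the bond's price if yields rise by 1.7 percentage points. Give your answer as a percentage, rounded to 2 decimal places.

Periodic yield y = 0.052. Modified duration first:
  t   CF        PV=CF/(1+0.052)^t    t·PV
  1        85.00        80.7985        80.7985
  2        85.00        76.8046       153.6093
  3        85.00        73.0082       219.0246
  4        85.00        69.3994       277.5978
  5        85.00        65.9690       329.8452
  6        85.00        62.7082       376.2493
  7        85.00        59.6086       417.2600
  8     2,085.00     1,389.8891    11,119.1126
  Σ                  1,878.1857    12,973.4973
P = 1,878.1857; D_Mac = 6.90746 half-year periods = 3.45373 yrs; D_mod = 3.45373/(1+0.052) = 3.28301 yrs.
ΔP/P ≈ -D_mod · Δy = -3.28301 × (+0.017) = -0.055811 = -5.5811%.

-5.58%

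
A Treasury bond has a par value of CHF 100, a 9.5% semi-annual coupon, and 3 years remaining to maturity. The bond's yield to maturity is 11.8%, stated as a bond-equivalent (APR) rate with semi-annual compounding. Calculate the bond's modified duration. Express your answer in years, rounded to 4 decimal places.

Periodic yield y = 0.059. First find Macaulay duration:
  t   CF        PV=CF/(1+0.059)^t    t·PV
  1         4.75         4.4854         4.4854
  2         4.75         4.2355         8.4709
  3         4.75         3.9995        11.9985
  4         4.75         3.7767        15.1067
  5         4.75         3.5663        17.8313
  6       104.75        74.2640       445.5839
  Σ                     94.3273       503.4768
P = 94.3273; Macaulay duration = 503.4768 / 94.3273 = 5.33755 half-year periods = 2.66878 years.
Modified duration = D_Mac / (1 + y) = 2.66878 / 1.059 = 2.52009 years.

2.5201 years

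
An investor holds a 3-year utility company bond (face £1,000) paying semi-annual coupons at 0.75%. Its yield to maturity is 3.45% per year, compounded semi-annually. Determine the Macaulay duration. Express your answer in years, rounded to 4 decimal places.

2.9707 years

Periodic yield y = 0.01725. Discount each cash flow and weight by its period:
  t   CF        PV=CF/(1+0.01725)^t    t·PV
  1         3.75         3.6864         3.6864
  2         3.75         3.6239         7.2478
  3         3.75         3.5624        10.6873
  4         3.75         3.5020        14.0081
  5         3.75         3.4426        17.2132
  6     1,003.75       905.8564     5,435.1385
  Σ                    923.6739     5,487.9815
Price P = Σ PV = 923.6739.
Macaulay duration = Σ(t·PV) / P = 5,487.9815 / 923.6739 = 5.94147 half-year periods.
In years: 5.94147 / 2 = 2.97074 years.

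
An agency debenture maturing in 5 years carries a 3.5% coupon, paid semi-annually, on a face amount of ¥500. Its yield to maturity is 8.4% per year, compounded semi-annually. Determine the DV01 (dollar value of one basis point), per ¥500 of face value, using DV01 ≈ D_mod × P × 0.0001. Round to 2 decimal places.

¥0.18

Periodic yield y = 0.042.
  t   CF        PV=CF/(1+0.042)^t    t·PV
  1         8.75         8.3973         8.3973
  2         8.75         8.0588        16.1177
  3         8.75         7.7340        23.2020
  4         8.75         7.4223        29.6891
  5         8.75         7.1231        35.6155
  6         8.75         6.8360        41.0160
  7         8.75         6.5605        45.9232
  8         8.75         6.2960        50.3682
  9         8.75         6.0422        54.3802
  10      508.75       337.1532     3,371.5316
  Σ                    401.6234     3,676.2408
P = 401.6234; D_Mac = 9.15345 half-year periods = 4.57673 yrs; D_mod = 4.39225 yrs.
DV01 ≈ 4.39225 × 401.6234 × 0.0001 = 0.176403.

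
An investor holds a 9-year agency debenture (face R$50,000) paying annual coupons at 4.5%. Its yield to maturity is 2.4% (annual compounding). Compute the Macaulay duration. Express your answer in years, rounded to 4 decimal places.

Periodic yield y = 0.024. Discount each cash flow and weight by its year:
  t   CF        PV=CF/(1+0.024)^t    t·PV
  1     2,250.00     2,197.2656     2,197.2656
  2     2,250.00     2,145.7672     4,291.5344
  3     2,250.00     2,095.4758     6,286.4274
  4     2,250.00     2,046.3631     8,185.4523
  5     2,250.00     1,998.4014     9,992.0072
  6     2,250.00     1,951.5639    11,709.3835
  7     2,250.00     1,905.8241    13,340.7689
  8     2,250.00     1,861.1564    14,889.2510
  9    52,250.00    42,207.2139   379,864.9249
  Σ                 58,409.0314   450,757.0152
Price P = Σ PV = 58,409.0314.
Macaulay duration = Σ(t·PV) / P = 450,757.0152 / 58,409.0314 = 7.71725 years.

7.7172 years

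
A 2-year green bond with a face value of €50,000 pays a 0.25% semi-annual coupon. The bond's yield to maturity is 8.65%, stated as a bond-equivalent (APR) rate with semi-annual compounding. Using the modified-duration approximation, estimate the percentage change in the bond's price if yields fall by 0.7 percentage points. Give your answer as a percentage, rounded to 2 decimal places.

Periodic yield y = 0.04325. Modified duration first:
  t   CF        PV=CF/(1+0.04325)^t    t·PV
  1        62.50        59.9089        59.9089
  2        62.50        57.4253       114.8506
  3        62.50        55.0446       165.1338
  4    50,062.50    42,262.8675   169,051.4699
  Σ                 42,435.2463   169,391.3632
P = 42,435.2463; D_Mac = 3.99176 half-year periods = 1.99588 yrs; D_mod = 1.99588/(1+0.04325) = 1.91314 yrs.
ΔP/P ≈ -D_mod · Δy = -1.91314 × (-0.007) = +0.013392 = +1.3392%.

+1.34%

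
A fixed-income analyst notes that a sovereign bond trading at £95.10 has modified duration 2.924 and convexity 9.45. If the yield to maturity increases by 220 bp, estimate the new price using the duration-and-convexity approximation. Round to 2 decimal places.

£89.20

Duration effect: -D_mod·Δy = -2.924 × (+0.022) = -0.064328
Convexity effect: ½·C·(Δy)² = 0.5 × 9.45 × (0.022)² = +0.0022869
ΔP/P ≈ -0.064328 + 0.0022869 = -0.0620411
New price ≈ 95.10 × (1 - 0.0620411) = 89.19989139.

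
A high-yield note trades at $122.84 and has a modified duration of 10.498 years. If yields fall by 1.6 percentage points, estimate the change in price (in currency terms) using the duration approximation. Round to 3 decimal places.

+$20.633

Duration approximation: ΔP/P ≈ -D_mod · Δy = -10.498 × (-0.016) = +0.167968.
ΔP ≈ 122.84 × (+0.167968) = +20.63318912.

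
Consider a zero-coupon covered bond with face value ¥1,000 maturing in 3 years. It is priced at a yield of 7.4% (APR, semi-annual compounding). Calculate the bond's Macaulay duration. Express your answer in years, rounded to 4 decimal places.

3.0000 years

A zero-coupon bond has a single cash flow at maturity, so its Macaulay duration equals its maturity: 3 years.
(Equivalently: 6 semi-annual periods ÷ 2 = 3 years.)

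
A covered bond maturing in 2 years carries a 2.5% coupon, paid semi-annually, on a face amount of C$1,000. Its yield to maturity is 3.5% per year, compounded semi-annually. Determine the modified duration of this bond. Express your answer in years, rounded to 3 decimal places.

Periodic yield y = 0.0175. First find Macaulay duration:
  t   CF        PV=CF/(1+0.0175)^t    t·PV
  1        12.50        12.2850        12.2850
  2        12.50        12.0737        24.1474
  3        12.50        11.8661        35.5982
  4     1,012.50       944.6205     3,778.4819
  Σ                    980.8453     3,850.5126
P = 980.8453; Macaulay duration = 3,850.5126 / 980.8453 = 3.92571 half-year periods = 1.96285 years.
Modified duration = D_Mac / (1 + y) = 1.96285 / 1.0175 = 1.92910 years.

1.929 years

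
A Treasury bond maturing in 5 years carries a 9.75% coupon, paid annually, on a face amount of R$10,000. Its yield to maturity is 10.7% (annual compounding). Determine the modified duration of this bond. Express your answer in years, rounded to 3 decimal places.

Periodic yield y = 0.107. First find Macaulay duration:
  t   CF        PV=CF/(1+0.107)^t    t·PV
  1       975.00       880.7588       880.7588
  2       975.00       795.6267     1,591.2535
  3       975.00       718.7233     2,156.1700
  4       975.00       649.2532     2,597.0130
  5    10,975.00     6,601.8617    33,009.3087
  Σ                  9,646.2239    40,234.5040
P = 9,646.2239; Macaulay duration = 40,234.5040 / 9,646.2239 = 4.17101 years.
Modified duration = D_Mac / (1 + y) = 4.17101 / 1.107 = 3.76785 years.

3.768 years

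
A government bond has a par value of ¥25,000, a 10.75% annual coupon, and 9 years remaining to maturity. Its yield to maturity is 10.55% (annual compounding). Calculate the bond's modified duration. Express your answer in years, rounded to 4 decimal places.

5.6162 years

Periodic yield y = 0.1055. First find Macaulay duration:
  t   CF        PV=CF/(1+0.1055)^t    t·PV
  1     2,687.50     2,431.0267     2,431.0267
  2     2,687.50     2,199.0291     4,398.0582
  3     2,687.50     1,989.1715     5,967.5146
  4     2,687.50     1,799.3410     7,197.3642
  5     2,687.50     1,627.6264     8,138.1322
  6     2,687.50     1,472.2989     8,833.7935
  7     2,687.50     1,331.7946     9,322.5621
  8     2,687.50     1,204.6989     9,637.5908
  9    27,687.50    11,226.7751   101,040.9756
  Σ                 25,281.7622   156,967.0178
P = 25,281.7622; Macaulay duration = 156,967.0178 / 25,281.7622 = 6.20871 years.
Modified duration = D_Mac / (1 + y) = 6.20871 / 1.1055 = 5.61620 years.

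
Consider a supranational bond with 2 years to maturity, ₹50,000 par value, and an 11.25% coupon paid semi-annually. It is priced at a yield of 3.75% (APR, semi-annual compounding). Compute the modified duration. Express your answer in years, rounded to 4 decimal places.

1.8227 years

Periodic yield y = 0.01875. First find Macaulay duration:
  t   CF        PV=CF/(1+0.01875)^t    t·PV
  1     2,812.50     2,760.7362     2,760.7362
  2     2,812.50     2,709.9251     5,419.8502
  3     2,812.50     2,660.0492     7,980.1475
  4    52,812.50    49,030.4907   196,121.9626
  Σ                 57,161.2011   212,282.6965
P = 57,161.2011; Macaulay duration = 212,282.6965 / 57,161.2011 = 3.71376 half-year periods = 1.85688 years.
Modified duration = D_Mac / (1 + y) = 1.85688 / 1.01875 = 1.82270 years.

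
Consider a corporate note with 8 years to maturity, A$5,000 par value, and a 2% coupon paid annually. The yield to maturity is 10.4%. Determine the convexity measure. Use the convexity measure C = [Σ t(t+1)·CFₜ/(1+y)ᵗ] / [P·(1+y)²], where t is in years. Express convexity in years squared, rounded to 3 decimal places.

With y = 0.104:
  t   CF        PV=CF/(1+0.104)^t    t·PV        t(t+1)·PV
  1       100.00        90.5797        90.5797         181.1594
  2       100.00        82.0468       164.0937         492.2810
  3       100.00        74.3178       222.9534         891.8135
  4       100.00        67.3168       269.2674       1,346.3368
  5       100.00        60.9754       304.8770       1,829.2619
  6       100.00        55.2313       331.3880       2,319.7162
  7       100.00        50.0284       350.1987       2,801.5896
  8     5,100.00     2,311.0939    18,488.7511     166,398.7599
  Σ                  2,791.5902    20,222.1089     176,260.9182
P = 2,791.5902.
Convexity = Σ t(t+1)·PV / [P·(1+y)²] = 176,260.9182 / (2,791.5902 × 1.218816) = 51.80435.

51.804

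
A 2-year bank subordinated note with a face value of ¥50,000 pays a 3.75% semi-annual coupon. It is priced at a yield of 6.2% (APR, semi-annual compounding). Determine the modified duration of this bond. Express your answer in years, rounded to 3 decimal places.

Periodic yield y = 0.031. First find Macaulay duration:
  t   CF        PV=CF/(1+0.031)^t    t·PV
  1       937.50       909.3113       909.3113
  2       937.50       881.9703     1,763.9405
  3       937.50       855.4513     2,566.3538
  4    50,937.50    45,081.9782   180,327.9129
  Σ                 47,728.7111   185,567.5186
P = 47,728.7111; Macaulay duration = 185,567.5186 / 47,728.7111 = 3.88796 half-year periods = 1.94398 years.
Modified duration = D_Mac / (1 + y) = 1.94398 / 1.031 = 1.88553 years.

1.886 years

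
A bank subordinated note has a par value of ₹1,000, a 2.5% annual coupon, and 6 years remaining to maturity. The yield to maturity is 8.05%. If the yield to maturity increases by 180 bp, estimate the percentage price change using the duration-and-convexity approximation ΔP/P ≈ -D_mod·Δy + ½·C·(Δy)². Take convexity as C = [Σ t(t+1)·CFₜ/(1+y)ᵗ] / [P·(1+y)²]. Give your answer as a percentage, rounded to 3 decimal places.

With y = 0.0805:
  t   CF        PV=CF/(1+0.0805)^t    t·PV        t(t+1)·PV
  1        25.00        23.1374        23.1374          46.2749
  2        25.00        21.4136        42.8273         128.4818
  3        25.00        19.8183        59.4548         237.8192
  4        25.00        18.3418        73.3670         366.8351
  5        25.00        16.9752        84.8762         509.2575
  6     1,025.00       644.1325     3,864.7952      27,053.5666
  Σ                    743.8189     4,148.4580      28,342.2351
P = 743.8189; D_Mac = 5.57724 yrs; D_mod = 5.16172 yrs; C = 32.63754.
Duration effect: -5.16172 × (+0.018) = -0.092911
Convexity effect: 0.5 × 32.63754 × (0.018)² = +0.0052873
ΔP/P ≈ -0.092911 + 0.0052873 = -0.087624 = -8.7624%.

-8.762%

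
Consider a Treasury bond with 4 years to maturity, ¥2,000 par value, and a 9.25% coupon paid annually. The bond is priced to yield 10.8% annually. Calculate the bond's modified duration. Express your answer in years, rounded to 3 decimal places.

3.165 years

Periodic yield y = 0.108. First find Macaulay duration:
  t   CF        PV=CF/(1+0.108)^t    t·PV
  1       185.00       166.9675       166.9675
  2       185.00       150.6927       301.3854
  3       185.00       136.0042       408.0127
  4     2,185.00     1,449.7476     5,798.9904
  Σ                  1,903.4121     6,675.3560
P = 1,903.4121; Macaulay duration = 6,675.3560 / 1,903.4121 = 3.50705 years.
Modified duration = D_Mac / (1 + y) = 3.50705 / 1.108 = 3.16521 years.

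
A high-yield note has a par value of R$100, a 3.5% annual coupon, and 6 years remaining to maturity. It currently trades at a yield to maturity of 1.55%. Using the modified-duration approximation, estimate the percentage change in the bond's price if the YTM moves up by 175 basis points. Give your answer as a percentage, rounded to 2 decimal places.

-9.55%

Periodic yield y = 0.0155. Modified duration first:
  t   CF        PV=CF/(1+0.0155)^t    t·PV
  1         3.50         3.4466         3.4466
  2         3.50         3.3940         6.7879
  3         3.50         3.3422        10.0265
  4         3.50         3.2912        13.1646
  5         3.50         3.2409        16.2046
  6       103.50        94.3758       566.2550
  Σ                    111.0906       615.8852
P = 111.0906; D_Mac = 5.54399 yrs; D_mod = 5.54399/(1+0.0155) = 5.45937 yrs.
ΔP/P ≈ -D_mod · Δy = -5.45937 × (+0.0175) = -0.095539 = -9.5539%.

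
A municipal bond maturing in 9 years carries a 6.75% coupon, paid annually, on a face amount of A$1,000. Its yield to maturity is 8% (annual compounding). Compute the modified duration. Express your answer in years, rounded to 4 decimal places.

Periodic yield y = 0.08. First find Macaulay duration:
  t   CF        PV=CF/(1+0.08)^t    t·PV
  1        67.50        62.5000        62.5000
  2        67.50        57.8704       115.7407
  3        67.50        53.5837       160.7510
  4        67.50        49.6145       198.4581
  5        67.50        45.9394       229.6968
  6        67.50        42.5364       255.2187
  7        67.50        39.3856       275.6992
  8        67.50        36.4681       291.7452
  9     1,067.50       534.0158     4,806.1420
  Σ                    921.9139     6,395.9517
P = 921.9139; Macaulay duration = 6,395.9517 / 921.9139 = 6.93769 years.
Modified duration = D_Mac / (1 + y) = 6.93769 / 1.08 = 6.42379 years.

6.4238 years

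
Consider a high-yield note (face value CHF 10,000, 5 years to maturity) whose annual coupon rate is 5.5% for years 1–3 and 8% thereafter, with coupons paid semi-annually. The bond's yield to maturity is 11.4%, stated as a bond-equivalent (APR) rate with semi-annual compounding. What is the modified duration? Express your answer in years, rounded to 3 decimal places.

Periodic yield y = 0.057. First find Macaulay duration:
  t   CF        PV=CF/(1+0.057)^t    t·PV
  1       275.00       260.1703       260.1703
  2       275.00       246.1403       492.2806
  3       275.00       232.8669       698.6007
  4       275.00       220.3093       881.2370
  5       275.00       208.4288     1,042.1441
  6       275.00       197.1890     1,183.1342
  7       400.00       271.3533     1,899.4730
  8       400.00       256.7202     2,053.7618
  9       400.00       242.8763     2,185.8865
  10   10,400.00     5,974.2510    59,742.5102
  Σ                  8,110.3054    70,439.1984
P = 8,110.3054; Macaulay duration = 70,439.1984 / 8,110.3054 = 8.68515 half-year periods = 4.34257 years.
Modified duration = D_Mac / (1 + y) = 4.34257 / 1.057 = 4.10840 years.

4.108 years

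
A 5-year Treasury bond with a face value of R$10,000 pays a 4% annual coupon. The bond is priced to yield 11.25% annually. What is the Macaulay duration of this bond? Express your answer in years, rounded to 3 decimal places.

4.557 years

Periodic yield y = 0.1125. Discount each cash flow and weight by its year:
  t   CF        PV=CF/(1+0.1125)^t    t·PV
  1       400.00       359.5506       359.5506
  2       400.00       323.1915       646.3830
  3       400.00       290.5092       871.5277
  4       400.00       261.1319     1,044.5276
  5    10,400.00     6,102.8577    30,514.2883
  Σ                  7,337.2409    33,436.2772
Price P = Σ PV = 7,337.2409.
Macaulay duration = Σ(t·PV) / P = 33,436.2772 / 7,337.2409 = 4.55706 years.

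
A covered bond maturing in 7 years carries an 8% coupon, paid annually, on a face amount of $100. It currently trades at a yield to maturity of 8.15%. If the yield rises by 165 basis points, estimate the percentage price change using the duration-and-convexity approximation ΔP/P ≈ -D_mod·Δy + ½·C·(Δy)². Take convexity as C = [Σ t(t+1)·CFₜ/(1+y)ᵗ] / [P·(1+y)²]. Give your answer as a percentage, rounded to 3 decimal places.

-8.087%

With y = 0.0815:
  t   CF        PV=CF/(1+0.0815)^t    t·PV        t(t+1)·PV
  1         8.00         7.3971         7.3971          14.7943
  2         8.00         6.8397        13.6794          41.0382
  3         8.00         6.3243        18.9728          75.8912
  4         8.00         5.8477        23.3907         116.9537
  5         8.00         5.4070        27.0351         162.2104
  6         8.00         4.9995        29.9973         209.9811
  7       108.00        62.4077       436.8538       3,494.8305
  Σ                     99.2230       557.3262       4,115.6993
P = 99.2230; D_Mac = 5.61690 yrs; D_mod = 5.19362 yrs; C = 35.46321.
Duration effect: -5.19362 × (+0.0165) = -0.085695
Convexity effect: 0.5 × 35.46321 × (0.0165)² = +0.0048274
ΔP/P ≈ -0.085695 + 0.0048274 = -0.080867 = -8.0867%.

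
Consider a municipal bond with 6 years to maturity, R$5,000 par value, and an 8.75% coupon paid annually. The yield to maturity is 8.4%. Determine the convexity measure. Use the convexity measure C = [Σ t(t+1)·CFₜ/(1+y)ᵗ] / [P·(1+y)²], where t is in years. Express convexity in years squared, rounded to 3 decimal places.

With y = 0.084:
  t   CF        PV=CF/(1+0.084)^t    t·PV        t(t+1)·PV
  1       437.50       403.5978       403.5978         807.1956
  2       437.50       372.3227       744.6454       2,233.9361
  3       437.50       343.4711     1,030.4133       4,121.6533
  4       437.50       316.8553     1,267.4211       6,337.1053
  5       437.50       292.3019     1,461.5095       8,769.0572
  6     5,437.50     3,351.3793    20,108.2755     140,757.9286
  Σ                  5,079.9280    25,015.8626     163,026.8760
P = 5,079.9280.
Convexity = Σ t(t+1)·PV / [P·(1+y)²] = 163,026.8760 / (5,079.9280 × 1.175056) = 27.31134.

27.311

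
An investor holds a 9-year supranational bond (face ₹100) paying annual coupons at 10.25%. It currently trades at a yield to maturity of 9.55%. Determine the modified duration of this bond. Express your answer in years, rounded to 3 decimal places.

5.791 years

Periodic yield y = 0.0955. First find Macaulay duration:
  t   CF        PV=CF/(1+0.0955)^t    t·PV
  1        10.25         9.3565         9.3565
  2        10.25         8.5408        17.0816
  3        10.25         7.7963        23.3888
  4        10.25         7.1166        28.4665
  5        10.25         6.4962        32.4812
  6        10.25         5.9299        35.5796
  7        10.25         5.4130        37.8909
  8        10.25         4.9411        39.5289
  9       110.25        48.5140       436.6261
  Σ                    104.1044       660.4001
P = 104.1044; Macaulay duration = 660.4001 / 104.1044 = 6.34363 years.
Modified duration = D_Mac / (1 + y) = 6.34363 / 1.0955 = 5.79063 years.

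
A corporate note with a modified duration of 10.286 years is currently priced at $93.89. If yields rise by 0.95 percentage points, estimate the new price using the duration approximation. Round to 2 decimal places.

Duration approximation: ΔP/P ≈ -D_mod · Δy = -10.286 × (+0.0095) = -0.097717.
New price ≈ 93.89 × (1 - 0.097717) = 84.71535087.

$84.72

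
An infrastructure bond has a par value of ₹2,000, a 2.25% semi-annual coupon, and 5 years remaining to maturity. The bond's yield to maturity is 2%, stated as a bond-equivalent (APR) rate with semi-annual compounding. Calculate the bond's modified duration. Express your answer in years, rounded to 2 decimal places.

4.71 years

Periodic yield y = 0.01. First find Macaulay duration:
  t   CF        PV=CF/(1+0.01)^t    t·PV
  1        22.50        22.2772        22.2772
  2        22.50        22.0567        44.1133
  3        22.50        21.8383        65.5148
  4        22.50        21.6221        86.4882
  5        22.50        21.4080       107.0399
  6        22.50        21.1960       127.1761
  7        22.50        20.9862       146.9031
  8        22.50        20.7784       166.2270
  9        22.50        20.5726       185.1538
  10    2,022.50     1,830.9429    18,309.4287
  Σ                  2,023.6783    19,260.3222
P = 2,023.6783; Macaulay duration = 19,260.3222 / 2,023.6783 = 9.51748 half-year periods = 4.75874 years.
Modified duration = D_Mac / (1 + y) = 4.75874 / 1.01 = 4.71162 years.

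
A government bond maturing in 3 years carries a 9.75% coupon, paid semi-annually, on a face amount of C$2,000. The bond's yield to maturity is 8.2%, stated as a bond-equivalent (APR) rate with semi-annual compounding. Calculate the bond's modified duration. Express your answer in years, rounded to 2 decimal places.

Periodic yield y = 0.041. First find Macaulay duration:
  t   CF        PV=CF/(1+0.041)^t    t·PV
  1        97.50        93.6599        93.6599
  2        97.50        89.9711       179.9423
  3        97.50        86.4276       259.2828
  4        97.50        83.0236       332.0945
  5        97.50        79.7537       398.7686
  6     2,097.50     1,648.1533     9,888.9195
  Σ                  2,080.9893    11,152.6676
P = 2,080.9893; Macaulay duration = 11,152.6676 / 2,080.9893 = 5.35931 half-year periods = 2.67966 years.
Modified duration = D_Mac / (1 + y) = 2.67966 / 1.041 = 2.57412 years.

2.57 years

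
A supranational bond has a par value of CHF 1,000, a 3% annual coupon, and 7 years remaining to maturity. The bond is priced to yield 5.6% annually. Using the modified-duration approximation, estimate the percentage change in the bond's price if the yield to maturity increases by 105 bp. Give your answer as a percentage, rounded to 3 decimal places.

Periodic yield y = 0.056. Modified duration first:
  t   CF        PV=CF/(1+0.056)^t    t·PV
  1        30.00        28.4091        28.4091
  2        30.00        26.9025        53.8051
  3        30.00        25.4759        76.4277
  4        30.00        24.1249        96.4996
  5        30.00        22.8456       114.2278
  6        30.00        21.6340       129.8043
  7     1,030.00       703.3796     4,923.6575
  Σ                    852.7717     5,422.8311
P = 852.7717; D_Mac = 6.35907 yrs; D_mod = 6.35907/(1+0.056) = 6.02184 yrs.
ΔP/P ≈ -D_mod · Δy = -6.02184 × (+0.0105) = -0.063229 = -6.3229%.

-6.323%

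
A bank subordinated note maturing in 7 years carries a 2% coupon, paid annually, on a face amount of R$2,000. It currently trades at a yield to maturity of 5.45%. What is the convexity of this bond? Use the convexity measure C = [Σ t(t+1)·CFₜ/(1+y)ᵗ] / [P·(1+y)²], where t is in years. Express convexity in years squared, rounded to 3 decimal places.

46.043

With y = 0.0545:
  t   CF        PV=CF/(1+0.0545)^t    t·PV        t(t+1)·PV
  1        40.00        37.9327        37.9327          75.8653
  2        40.00        35.9722        71.9444         215.8331
  3        40.00        34.1130       102.3391         409.3563
  4        40.00        32.3500       129.3998         646.9991
  5        40.00        30.6780       153.3900         920.3401
  6        40.00        29.0925       174.5548       1,221.8834
  7     2,040.00     1,407.0323     9,849.2264      78,793.8109
  Σ                  1,607.1706    10,518.7871      82,284.0882
P = 1,607.1706.
Convexity = Σ t(t+1)·PV / [P·(1+y)²] = 82,284.0882 / (1,607.1706 × 1.111970) = 46.04269.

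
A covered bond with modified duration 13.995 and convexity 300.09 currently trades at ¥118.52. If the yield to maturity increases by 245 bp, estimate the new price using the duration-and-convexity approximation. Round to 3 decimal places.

¥88.557

Duration effect: -D_mod·Δy = -13.995 × (+0.0245) = -0.3428775
Convexity effect: ½·C·(Δy)² = 0.5 × 300.09 × (0.0245)² = +0.09006451125
ΔP/P ≈ -0.3428775 + 0.09006451125 = -0.25281298875
New price ≈ 118.52 × (1 - 0.25281298875) = 88.55660457335.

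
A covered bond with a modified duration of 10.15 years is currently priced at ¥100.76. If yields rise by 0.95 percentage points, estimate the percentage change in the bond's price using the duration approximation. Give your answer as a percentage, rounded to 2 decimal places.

Duration approximation: ΔP/P ≈ -D_mod · Δy = -10.15 × (+0.0095) = -0.096425.
As a percentage: -9.6425%.

-9.64%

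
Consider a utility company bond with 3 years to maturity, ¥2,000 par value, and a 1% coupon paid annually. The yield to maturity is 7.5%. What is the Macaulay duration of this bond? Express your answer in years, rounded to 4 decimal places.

2.9672 years

Periodic yield y = 0.075. Discount each cash flow and weight by its year:
  t   CF        PV=CF/(1+0.075)^t    t·PV
  1        20.00        18.6047        18.6047
  2        20.00        17.3067        34.6133
  3     2,020.00     1,626.0204     4,878.0611
  Σ                  1,661.9317     4,931.2790
Price P = Σ PV = 1,661.9317.
Macaulay duration = Σ(t·PV) / P = 4,931.2790 / 1,661.9317 = 2.96720 years.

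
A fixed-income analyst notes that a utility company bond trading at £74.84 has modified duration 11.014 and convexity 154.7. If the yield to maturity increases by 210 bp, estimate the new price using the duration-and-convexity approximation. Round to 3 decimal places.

£60.083

Duration effect: -D_mod·Δy = -11.014 × (+0.021) = -0.231294
Convexity effect: ½·C·(Δy)² = 0.5 × 154.7 × (0.021)² = +0.03411135
ΔP/P ≈ -0.231294 + 0.03411135 = -0.19718265
New price ≈ 74.84 × (1 - 0.19718265) = 60.082850474.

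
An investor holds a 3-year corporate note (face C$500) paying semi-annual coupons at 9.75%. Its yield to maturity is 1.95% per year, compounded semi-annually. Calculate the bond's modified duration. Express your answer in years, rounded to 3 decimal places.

2.682 years

Periodic yield y = 0.00975. First find Macaulay duration:
  t   CF        PV=CF/(1+0.00975)^t    t·PV
  1       24.375        24.1396        24.1396
  2       24.375        23.9065        47.8131
  3       24.375        23.6757        71.0271
  4       24.375        23.4471        93.7884
  5       24.375        23.2207       116.1035
  6      524.375       494.7192     2,968.3155
  Σ                    613.1089     3,321.1873
P = 613.1089; Macaulay duration = 3,321.1873 / 613.1089 = 5.41696 half-year periods = 2.70848 years.
Modified duration = D_Mac / (1 + y) = 2.70848 / 1.00975 = 2.68233 years.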